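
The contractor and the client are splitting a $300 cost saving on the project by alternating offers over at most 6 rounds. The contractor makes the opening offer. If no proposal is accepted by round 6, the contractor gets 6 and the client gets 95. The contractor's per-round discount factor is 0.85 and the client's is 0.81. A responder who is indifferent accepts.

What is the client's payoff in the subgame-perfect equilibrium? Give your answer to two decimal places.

174.43

Solve by backward induction from round 6.
Round 6 (the client proposes): the contractor gets 6 if talks fail, so the client offers 6 and keeps 294.
Round 5 (the contractor proposes): the client can get 294 next round, worth 0.81 × 294 = 238.14 now; the contractor offers that and keeps 61.86.
Round 4 (the client proposes): the contractor can get 61.86 next round, worth 0.85 × 61.86 = 52.581 now. The client offers 52.581 and keeps 300 − 52.581 = 247.419.
Round 3 (the contractor proposes): the client can get 247.419 next round, worth 0.81 × 247.419 = 200.40939 now, so the contractor offers 200.40939, keeping 99.59061.
Round 2 (the client proposes): the contractor can get 99.59061 next round, worth 0.85 × 99.59061 = 84.6520185 now; the client offers that and keeps 215.3479815.
Round 1 (the contractor proposes): the client can get 215.3479815 next round, worth 0.81 × 215.3479815 = 174.431865015 now. The contractor offers 174.431865015 and keeps 300 − 174.431865015 = 125.568134985.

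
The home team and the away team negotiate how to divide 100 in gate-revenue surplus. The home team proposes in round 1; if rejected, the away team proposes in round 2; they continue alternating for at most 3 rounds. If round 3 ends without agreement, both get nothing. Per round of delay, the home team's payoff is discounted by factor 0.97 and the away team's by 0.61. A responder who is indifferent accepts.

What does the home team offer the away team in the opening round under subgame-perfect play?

Round 3 (the home team proposes): the away team will accept anything ≥ 0, so the home team offers 0 and keeps 100.
Round 2 (the away team proposes): the home team can get 100 next round, worth 0.97 × 100 = 97 now. The away team offers 97 and keeps 100 − 97 = 3.
Round 1 (the home team proposes): the away team can get 3 next round, worth 0.61 × 3 = 1.83 now. The home team offers 1.83 and keeps 100 − 1.83 = 98.17.

1.83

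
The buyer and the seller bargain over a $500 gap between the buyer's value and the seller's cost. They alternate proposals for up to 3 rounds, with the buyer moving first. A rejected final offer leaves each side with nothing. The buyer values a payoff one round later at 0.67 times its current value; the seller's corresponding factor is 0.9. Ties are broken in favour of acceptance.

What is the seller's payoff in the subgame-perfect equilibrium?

148.5

Round 3 (the buyer proposes): the seller will accept anything ≥ 0, so the buyer offers 0 and keeps 500.
Round 2 (the seller proposes): the buyer can get 500 next round, worth 0.67 × 500 = 335 now; the seller offers that and keeps 165.
Round 1 (the buyer proposes): the seller can get 165 next round, worth 0.9 × 165 = 148.5 now. The buyer offers 148.5 and keeps 500 − 148.5 = 351.5.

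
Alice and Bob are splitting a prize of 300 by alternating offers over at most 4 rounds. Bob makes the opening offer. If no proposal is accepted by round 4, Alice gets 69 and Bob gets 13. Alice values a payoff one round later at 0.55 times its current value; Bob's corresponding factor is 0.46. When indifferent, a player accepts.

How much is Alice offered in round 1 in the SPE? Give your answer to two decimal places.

129.04

Round 4 (Alice proposes): Bob gets 13 if talks fail, so Alice offers 13 and keeps 287.
Round 3 (Bob proposes): Alice can get 287 next round, worth 0.55 × 287 = 157.85 now; Bob offers that and keeps 142.15.
Round 2 (Alice proposes): Bob can get 142.15 next round, worth 0.46 × 142.15 = 65.389 now. Alice offers 65.389 and keeps 300 − 65.389 = 234.611.
Round 1 (Bob proposes): Alice can get 234.611 next round, worth 0.55 × 234.611 = 129.03605 now; Bob offers that and keeps 170.96395.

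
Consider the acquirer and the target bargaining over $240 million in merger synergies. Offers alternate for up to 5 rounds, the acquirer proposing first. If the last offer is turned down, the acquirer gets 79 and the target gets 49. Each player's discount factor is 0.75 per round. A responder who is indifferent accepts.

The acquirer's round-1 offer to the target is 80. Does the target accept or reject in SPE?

Round 5 (the acquirer proposes): the target gets 49 if talks fail, so the acquirer offers 49 and keeps 191.
Round 4 (the target proposes): the acquirer can get 191 next round, worth 0.75 × 191 = 143.25 now; the target offers that and keeps 96.75.
Round 3 (the acquirer proposes): the target can get 96.75 next round, worth 0.75 × 96.75 = 72.5625 now, so the acquirer offers 72.5625, keeping 167.4375.
Round 2 (the target proposes): the acquirer can get 167.4375 next round, worth 0.75 × 167.4375 = 125.578125 now, so the target offers 125.578125, keeping 114.421875.
So by rejecting in round 1, the target gets 114.421875 next round, worth 0.75 × 114.421875 = 85.81640625 now.
Offer 80 < 85.81640625, so the target rejects.

Reject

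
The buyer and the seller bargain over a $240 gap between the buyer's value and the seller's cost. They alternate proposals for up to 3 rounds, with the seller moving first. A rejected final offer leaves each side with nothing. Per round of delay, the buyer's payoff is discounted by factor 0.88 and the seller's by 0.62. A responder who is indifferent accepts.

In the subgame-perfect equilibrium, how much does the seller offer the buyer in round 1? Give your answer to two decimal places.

Round 3 (the seller proposes): rejection yields 0 for the buyer; the seller offers 0 and keeps 240.
Round 2 (the buyer proposes): the seller can get 240 next round, worth 0.62 × 240 = 148.8 now. The buyer offers 148.8 and keeps 240 − 148.8 = 91.2.
Round 1 (the seller proposes): the buyer can get 91.2 next round, worth 0.88 × 91.2 = 80.256 now; the seller offers that and keeps 159.744.

80.26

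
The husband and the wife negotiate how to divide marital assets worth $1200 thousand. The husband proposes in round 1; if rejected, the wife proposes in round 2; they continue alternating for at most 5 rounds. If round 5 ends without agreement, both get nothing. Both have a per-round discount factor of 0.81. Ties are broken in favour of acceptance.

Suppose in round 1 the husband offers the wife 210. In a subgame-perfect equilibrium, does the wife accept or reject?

Reject

Round 5 (the husband proposes): the wife will accept anything ≥ 0, so the husband offers 0 and keeps 1200.
Round 4 (the wife proposes): the husband can get 1200 next round, worth 0.81 × 1200 = 972 now; the wife offers that and keeps 228.
Round 3 (the husband proposes): the wife can get 228 next round, worth 0.81 × 228 = 184.68 now. The husband offers 184.68 and keeps 1200 − 184.68 = 1015.32.
Round 2 (the wife proposes): the husband can get 1015.32 next round, worth 0.81 × 1015.32 = 822.4092 now, so the wife offers 822.4092, keeping 377.5908.
So by rejecting in round 1, the wife gets 377.5908 next round, worth 0.81 × 377.5908 = 305.848548 now.
Offer 210 < 305.848548, so the wife rejects.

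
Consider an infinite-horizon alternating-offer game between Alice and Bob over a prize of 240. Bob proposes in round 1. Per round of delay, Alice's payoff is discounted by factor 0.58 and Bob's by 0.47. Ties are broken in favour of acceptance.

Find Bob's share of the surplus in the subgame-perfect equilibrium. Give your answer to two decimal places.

When Bob proposes, Alice accepts any offer worth at least 0.58 times what Alice would get by proposing next round; and vice versa.
This gives x = 240 − 0.58y and y = 240 − 0.47x, where x and y are each side's share when it proposes.
Hence (1 − 0.58·0.47)x = 240(1 − 0.58), i.e. 0.7274·x = 100.8.
x ≈ 138.5757; Alice's share is 240 − x ≈ 101.4243.

138.58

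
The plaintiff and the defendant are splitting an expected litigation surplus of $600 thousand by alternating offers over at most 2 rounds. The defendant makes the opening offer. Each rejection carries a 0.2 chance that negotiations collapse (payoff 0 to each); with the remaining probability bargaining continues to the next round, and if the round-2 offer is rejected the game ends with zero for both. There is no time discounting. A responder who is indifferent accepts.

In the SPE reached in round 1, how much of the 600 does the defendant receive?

Round 2 (the plaintiff proposes): rejection yields 0 for the defendant; the plaintiff offers 0 and keeps 600.
Round 1 (the defendant proposes): rejecting gives the plaintiff an expected 0.8 × 600 = 480. The defendant offers 480 and keeps 600 − 480 = 120.

120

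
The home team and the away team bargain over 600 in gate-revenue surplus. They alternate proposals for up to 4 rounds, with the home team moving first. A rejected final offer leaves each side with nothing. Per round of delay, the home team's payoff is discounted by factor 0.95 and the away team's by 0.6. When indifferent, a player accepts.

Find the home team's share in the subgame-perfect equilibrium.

Round 4 (the away team proposes): the home team will accept anything ≥ 0, so the away team offers 0 and keeps 600.
Round 3 (the home team proposes): the away team can get 600 next round, worth 0.6 × 600 = 360 now, so the home team offers 360, keeping 240.
Round 2 (the away team proposes): the home team can get 240 next round, worth 0.95 × 240 = 228 now, so the away team offers 228, keeping 372.
Round 1 (the home team proposes): the away team can get 372 next round, worth 0.6 × 372 = 223.2 now, so the home team offers 223.2, keeping 376.8.

376.8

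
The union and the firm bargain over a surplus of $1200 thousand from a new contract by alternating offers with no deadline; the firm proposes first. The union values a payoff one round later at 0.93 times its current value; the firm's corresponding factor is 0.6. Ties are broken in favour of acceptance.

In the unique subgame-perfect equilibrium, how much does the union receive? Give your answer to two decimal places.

When the firm proposes, the union accepts any offer worth at least 0.93 times what the union would get by proposing next round; and vice versa.
This gives x = 1200 − 0.93y and y = 1200 − 0.6x, where x and y are each side's share when it proposes.
Hence (1 − 0.93·0.6)x = 1200(1 − 0.93), i.e. 0.442·x = 84.
x ≈ 190.0452; the union's share is 1200 − x ≈ 1009.9548.

1009.95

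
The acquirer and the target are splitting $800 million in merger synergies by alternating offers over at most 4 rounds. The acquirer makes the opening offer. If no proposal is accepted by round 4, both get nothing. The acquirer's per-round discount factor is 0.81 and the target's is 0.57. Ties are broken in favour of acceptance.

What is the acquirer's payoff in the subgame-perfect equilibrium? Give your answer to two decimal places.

Round 4 (the target proposes): rejection yields 0 for the acquirer; the target offers 0 and keeps 800.
Round 3 (the acquirer proposes): the target can get 800 next round, worth 0.57 × 800 = 456 now; the acquirer offers that and keeps 344.
Round 2 (the target proposes): the acquirer can get 344 next round, worth 0.81 × 344 = 278.64 now; the target offers that and keeps 521.36.
Round 1 (the acquirer proposes): the target can get 521.36 next round, worth 0.57 × 521.36 = 297.1752 now. The acquirer offers 297.1752 and keeps 800 − 297.1752 = 502.8248.

502.82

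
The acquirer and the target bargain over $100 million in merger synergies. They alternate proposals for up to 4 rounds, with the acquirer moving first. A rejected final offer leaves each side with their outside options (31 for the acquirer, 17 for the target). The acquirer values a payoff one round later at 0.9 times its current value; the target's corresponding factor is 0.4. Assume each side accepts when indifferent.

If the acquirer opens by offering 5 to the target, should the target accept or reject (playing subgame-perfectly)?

Round 4 (the target proposes): the acquirer gets 31 if talks fail, so the target offers 31 and keeps 69.
Round 3 (the acquirer proposes): the target can get 69 next round, worth 0.4 × 69 = 27.6 now; the acquirer offers that and keeps 72.4.
Round 2 (the target proposes): the acquirer can get 72.4 next round, worth 0.9 × 72.4 = 65.16 now; the target offers that and keeps 34.84.
So by rejecting in round 1, the target gets 34.84 next round, worth 0.4 × 34.84 = 13.936 now.
Offer 5 < 13.936, so the target rejects.

Reject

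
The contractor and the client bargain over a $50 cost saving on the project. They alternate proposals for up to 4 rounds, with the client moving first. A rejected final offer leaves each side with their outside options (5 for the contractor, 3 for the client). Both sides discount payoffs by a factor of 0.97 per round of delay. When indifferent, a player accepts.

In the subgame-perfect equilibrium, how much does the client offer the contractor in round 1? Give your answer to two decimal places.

Round 4 (the contractor proposes): the client gets 3 if talks fail, so the contractor offers 3 and keeps 47.
Round 3 (the client proposes): the contractor can get 47 next round, worth 0.97 × 47 = 45.59 now. The client offers 45.59 and keeps 50 − 45.59 = 4.41.
Round 2 (the contractor proposes): the client can get 4.41 next round, worth 0.97 × 4.41 = 4.2777 now, so the contractor offers 4.2777, keeping 45.7223.
Round 1 (the client proposes): the contractor can get 45.7223 next round, worth 0.97 × 45.7223 = 44.350631 now; the client offers that and keeps 5.649369.

44.35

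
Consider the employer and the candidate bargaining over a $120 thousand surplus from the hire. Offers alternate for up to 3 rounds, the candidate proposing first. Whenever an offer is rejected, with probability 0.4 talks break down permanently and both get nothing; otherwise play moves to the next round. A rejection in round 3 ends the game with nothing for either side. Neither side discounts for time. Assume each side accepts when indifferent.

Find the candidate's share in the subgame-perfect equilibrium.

By backward induction:
Round 3 (the candidate proposes): the employer will accept anything ≥ 0, so the candidate offers 0 and keeps 120.
Round 2 (the employer proposes): rejecting gives the candidate an expected 0.6 × 120 = 72. The employer offers 72 and keeps 120 − 72 = 48.
Round 1 (the candidate proposes): rejecting gives the employer an expected 0.6 × 48 = 28.8; the candidate offers that and keeps 91.2.

91.2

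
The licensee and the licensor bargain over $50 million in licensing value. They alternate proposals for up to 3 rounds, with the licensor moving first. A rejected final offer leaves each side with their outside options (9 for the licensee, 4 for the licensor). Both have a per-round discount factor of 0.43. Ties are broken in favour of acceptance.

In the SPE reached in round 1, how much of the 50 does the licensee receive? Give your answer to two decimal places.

13.92

Round 3 (the licensor proposes): the licensee gets 9 if talks fail, so the licensor offers 9 and keeps 41.
Round 2 (the licensee proposes): the licensor can get 41 next round, worth 0.43 × 41 = 17.63 now; the licensee offers that and keeps 32.37.
Round 1 (the licensor proposes): the licensee can get 32.37 next round, worth 0.43 × 32.37 = 13.9191 now. The licensor offers 13.9191 and keeps 50 − 13.9191 = 36.0809.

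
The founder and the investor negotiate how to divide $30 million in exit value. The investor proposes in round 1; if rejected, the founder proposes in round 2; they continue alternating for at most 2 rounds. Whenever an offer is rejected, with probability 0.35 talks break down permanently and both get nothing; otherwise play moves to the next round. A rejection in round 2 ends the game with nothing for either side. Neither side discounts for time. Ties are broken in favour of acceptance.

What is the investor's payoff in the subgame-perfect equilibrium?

10.5

By backward induction:
Round 2 (the founder proposes): rejection yields 0 for the investor; the founder offers 0 and keeps 30.
Round 1 (the investor proposes): rejecting gives the founder an expected 0.65 × 30 = 19.5, so the investor offers 19.5, keeping 10.5.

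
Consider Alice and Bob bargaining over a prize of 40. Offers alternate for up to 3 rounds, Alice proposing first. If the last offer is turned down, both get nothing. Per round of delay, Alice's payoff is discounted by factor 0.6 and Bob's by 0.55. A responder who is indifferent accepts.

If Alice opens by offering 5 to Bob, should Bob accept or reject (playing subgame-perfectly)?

Reject

Round 3 (Alice proposes): rejection yields 0 for Bob; Alice offers 0 and keeps 40.
Round 2 (Bob proposes): Alice can get 40 next round, worth 0.6 × 40 = 24 now. Bob offers 24 and keeps 40 − 24 = 16.
So by rejecting in round 1, Bob gets 16 next round, worth 0.55 × 16 = 8.8 now.
Offer 5 < 8.8, so Bob rejects.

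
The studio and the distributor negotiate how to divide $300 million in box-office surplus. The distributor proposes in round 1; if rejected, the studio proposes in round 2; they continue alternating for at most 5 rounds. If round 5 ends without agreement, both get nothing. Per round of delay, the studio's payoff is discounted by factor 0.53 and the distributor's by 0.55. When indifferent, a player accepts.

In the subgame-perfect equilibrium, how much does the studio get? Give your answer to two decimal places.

92.41

By backward induction:
Round 5 (the distributor proposes): rejection yields 0 for the studio; the distributor offers 0 and keeps 300.
Round 4 (the studio proposes): the distributor can get 300 next round, worth 0.55 × 300 = 165 now. The studio offers 165 and keeps 300 − 165 = 135.
Round 3 (the distributor proposes): the studio can get 135 next round, worth 0.53 × 135 = 71.55 now. The distributor offers 71.55 and keeps 300 − 71.55 = 228.45.
Round 2 (the studio proposes): the distributor can get 228.45 next round, worth 0.55 × 228.45 = 125.6475 now, so the studio offers 125.6475, keeping 174.3525.
Round 1 (the distributor proposes): the studio can get 174.3525 next round, worth 0.53 × 174.3525 = 92.406825 now. The distributor offers 92.406825 and keeps 300 − 92.406825 = 207.593175.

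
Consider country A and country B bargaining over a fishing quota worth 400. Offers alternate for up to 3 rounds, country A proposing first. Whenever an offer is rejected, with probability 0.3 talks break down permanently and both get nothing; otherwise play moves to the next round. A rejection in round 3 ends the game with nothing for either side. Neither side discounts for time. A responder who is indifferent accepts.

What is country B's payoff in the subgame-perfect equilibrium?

84

Round 3 (country A proposes): country B will accept anything ≥ 0, so country A offers 0 and keeps 400.
Round 2 (country B proposes): rejecting gives country A an expected 0.7 × 400 = 280. Country B offers 280 and keeps 400 − 280 = 120.
Round 1 (country A proposes): rejecting gives country B an expected 0.7 × 120 = 84; country A offers that and keeps 316.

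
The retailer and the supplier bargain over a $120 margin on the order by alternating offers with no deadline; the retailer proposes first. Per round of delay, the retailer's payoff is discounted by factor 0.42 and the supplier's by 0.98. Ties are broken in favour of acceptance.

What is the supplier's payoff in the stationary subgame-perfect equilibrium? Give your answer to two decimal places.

115.92

Let x be the retailer's share when the retailer proposes and y be the supplier's share when the supplier proposes.
The supplier accepts iff offered ≥ 0.98·y, so x = 120 − 0.98y. Symmetrically y = 120 − 0.42x.
Substituting: x = 120 − 0.98(120 − 0.42x), giving x(1 − 0.42·0.98) = 120(1 − 0.98).
So x = 120 × 0.02 / 0.5884 ≈ 4.0789, and the supplier receives 120 − x ≈ 115.9211.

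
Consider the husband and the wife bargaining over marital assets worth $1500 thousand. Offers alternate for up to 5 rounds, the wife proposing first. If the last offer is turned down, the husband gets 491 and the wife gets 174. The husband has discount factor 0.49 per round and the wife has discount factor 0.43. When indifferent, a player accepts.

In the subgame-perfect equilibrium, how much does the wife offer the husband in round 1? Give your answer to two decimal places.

529.02

Round 5 (the wife proposes): the husband gets 491 if talks fail, so the wife offers 491 and keeps 1009.
Round 4 (the husband proposes): the wife can get 1009 next round, worth 0.43 × 1009 = 433.87 now. The husband offers 433.87 and keeps 1500 − 433.87 = 1066.13.
Round 3 (the wife proposes): the husband can get 1066.13 next round, worth 0.49 × 1066.13 = 522.4037 now, so the wife offers 522.4037, keeping 977.5963.
Round 2 (the husband proposes): the wife can get 977.5963 next round, worth 0.43 × 977.5963 = 420.366409 now, so the husband offers 420.366409, keeping 1079.633591.
Round 1 (the wife proposes): the husband can get 1079.633591 next round, worth 0.49 × 1079.633591 = 529.02045959 now. The wife offers 529.02045959 and keeps 1500 − 529.02045959 = 970.97954041.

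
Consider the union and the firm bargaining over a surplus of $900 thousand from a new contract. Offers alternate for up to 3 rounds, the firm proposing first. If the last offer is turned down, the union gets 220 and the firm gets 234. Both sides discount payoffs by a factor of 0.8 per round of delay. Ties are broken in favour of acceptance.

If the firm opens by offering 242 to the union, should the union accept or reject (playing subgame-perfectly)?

Round 3 (the firm proposes): the union gets 220 if talks fail, so the firm offers 220 and keeps 680.
Round 2 (the union proposes): the firm can get 680 next round, worth 0.8 × 680 = 544 now; the union offers that and keeps 356.
So by rejecting in round 1, the union gets 356 next round, worth 0.8 × 356 = 284.8 now.
Offer 242 < 284.8, so the union rejects.

Reject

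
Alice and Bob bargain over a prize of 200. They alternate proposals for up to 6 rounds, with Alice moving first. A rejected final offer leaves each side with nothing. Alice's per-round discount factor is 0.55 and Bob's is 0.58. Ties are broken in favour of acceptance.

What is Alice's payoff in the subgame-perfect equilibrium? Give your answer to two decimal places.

119.34

Round 6 (Bob proposes): rejection yields 0 for Alice; Bob offers 0 and keeps 200.
Round 5 (Alice proposes): Bob can get 200 next round, worth 0.58 × 200 = 116 now, so Alice offers 116, keeping 84.
Round 4 (Bob proposes): Alice can get 84 next round, worth 0.55 × 84 = 46.2 now; Bob offers that and keeps 153.8.
Round 3 (Alice proposes): Bob can get 153.8 next round, worth 0.58 × 153.8 = 89.204 now; Alice offers that and keeps 110.796.
Round 2 (Bob proposes): Alice can get 110.796 next round, worth 0.55 × 110.796 = 60.9378 now, so Bob offers 60.9378, keeping 139.0622.
Round 1 (Alice proposes): Bob can get 139.0622 next round, worth 0.58 × 139.0622 = 80.656076 now, so Alice offers 80.656076, keeping 119.343924.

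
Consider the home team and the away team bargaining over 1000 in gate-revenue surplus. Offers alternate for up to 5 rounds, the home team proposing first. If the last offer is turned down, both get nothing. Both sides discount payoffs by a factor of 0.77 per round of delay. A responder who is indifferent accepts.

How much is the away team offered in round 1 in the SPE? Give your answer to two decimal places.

282.10

Solve by backward induction from round 5.
Round 5 (the home team proposes): the away team will accept anything ≥ 0, so the home team offers 0 and keeps 1000.
Round 4 (the away team proposes): the home team can get 1000 next round, worth 0.77 × 1000 = 770 now. The away team offers 770 and keeps 1000 − 770 = 230.
Round 3 (the home team proposes): the away team can get 230 next round, worth 0.77 × 230 = 177.1 now; the home team offers that and keeps 822.9.
Round 2 (the away team proposes): the home team can get 822.9 next round, worth 0.77 × 822.9 = 633.633 now, so the away team offers 633.633, keeping 366.367.
Round 1 (the home team proposes): the away team can get 366.367 next round, worth 0.77 × 366.367 = 282.10259 now. The home team offers 282.10259 and keeps 1000 − 282.10259 = 717.89741.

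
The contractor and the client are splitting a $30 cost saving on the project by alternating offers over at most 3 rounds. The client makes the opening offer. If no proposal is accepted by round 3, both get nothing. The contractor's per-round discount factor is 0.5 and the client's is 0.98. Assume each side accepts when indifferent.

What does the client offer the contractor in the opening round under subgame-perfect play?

Solve by backward induction from round 3.
Round 3 (the client proposes): the contractor will accept anything ≥ 0, so the client offers 0 and keeps 30.
Round 2 (the contractor proposes): the client can get 30 next round, worth 0.98 × 30 = 29.4 now; the contractor offers that and keeps 0.6.
Round 1 (the client proposes): the contractor can get 0.6 next round, worth 0.5 × 0.6 = 0.3 now. The client offers 0.3 and keeps 30 − 0.3 = 29.7.

0.3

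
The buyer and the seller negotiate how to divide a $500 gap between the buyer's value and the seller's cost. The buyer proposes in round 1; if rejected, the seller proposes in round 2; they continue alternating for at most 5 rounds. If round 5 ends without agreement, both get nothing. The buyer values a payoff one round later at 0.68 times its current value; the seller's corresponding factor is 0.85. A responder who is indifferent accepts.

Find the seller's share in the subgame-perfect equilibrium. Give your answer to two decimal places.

Round 5 (the buyer proposes): rejection yields 0 for the seller; the buyer offers 0 and keeps 500.
Round 4 (the seller proposes): the buyer can get 500 next round, worth 0.68 × 500 = 340 now. The seller offers 340 and keeps 500 − 340 = 160.
Round 3 (the buyer proposes): the seller can get 160 next round, worth 0.85 × 160 = 136 now. The buyer offers 136 and keeps 500 − 136 = 364.
Round 2 (the seller proposes): the buyer can get 364 next round, worth 0.68 × 364 = 247.52 now, so the seller offers 247.52, keeping 252.48.
Round 1 (the buyer proposes): the seller can get 252.48 next round, worth 0.85 × 252.48 = 214.608 now; the buyer offers that and keeps 285.392.

214.61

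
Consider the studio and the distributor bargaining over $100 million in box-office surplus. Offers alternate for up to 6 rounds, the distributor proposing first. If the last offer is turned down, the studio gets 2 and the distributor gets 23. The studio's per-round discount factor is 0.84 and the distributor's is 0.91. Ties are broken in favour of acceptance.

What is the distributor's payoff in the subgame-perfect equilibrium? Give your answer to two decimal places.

48.87

Round 6 (the studio proposes): the distributor gets 23 if talks fail, so the studio offers 23 and keeps 77.
Round 5 (the distributor proposes): the studio can get 77 next round, worth 0.84 × 77 = 64.68 now. The distributor offers 64.68 and keeps 100 − 64.68 = 35.32.
Round 4 (the studio proposes): the distributor can get 35.32 next round, worth 0.91 × 35.32 = 32.1412 now, so the studio offers 32.1412, keeping 67.8588.
Round 3 (the distributor proposes): the studio can get 67.8588 next round, worth 0.84 × 67.8588 = 57.001392 now, so the distributor offers 57.001392, keeping 42.998608.
Round 2 (the studio proposes): the distributor can get 42.998608 next round, worth 0.91 × 42.998608 = 39.12873328 now, so the studio offers 39.12873328, keeping 60.87126672.
Round 1 (the distributor proposes): the studio can get 60.87126672 next round, worth 0.84 × 60.87126672 = 51.1318640448 now; the distributor offers that and keeps 48.8681359552.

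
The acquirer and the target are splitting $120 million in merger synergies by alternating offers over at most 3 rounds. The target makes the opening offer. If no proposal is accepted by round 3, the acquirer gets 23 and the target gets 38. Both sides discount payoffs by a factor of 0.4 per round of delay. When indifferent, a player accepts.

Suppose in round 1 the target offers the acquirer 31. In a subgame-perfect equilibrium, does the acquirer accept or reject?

Round 3 (the target proposes): the acquirer gets 23 if talks fail, so the target offers 23 and keeps 97.
Round 2 (the acquirer proposes): the target can get 97 next round, worth 0.4 × 97 = 38.8 now; the acquirer offers that and keeps 81.2.
So by rejecting in round 1, the acquirer gets 81.2 next round, worth 0.4 × 81.2 = 32.48 now.
Offer 31 < 32.48, so the acquirer rejects.

Reject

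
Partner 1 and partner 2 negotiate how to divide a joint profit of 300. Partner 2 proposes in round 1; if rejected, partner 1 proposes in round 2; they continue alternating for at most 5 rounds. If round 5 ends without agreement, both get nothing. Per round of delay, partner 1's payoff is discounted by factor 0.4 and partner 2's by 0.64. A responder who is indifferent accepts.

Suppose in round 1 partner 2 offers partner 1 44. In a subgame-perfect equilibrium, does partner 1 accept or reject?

Round 5 (partner 2 proposes): partner 1 will accept anything ≥ 0, so partner 2 offers 0 and keeps 300.
Round 4 (partner 1 proposes): partner 2 can get 300 next round, worth 0.64 × 300 = 192 now. Partner 1 offers 192 and keeps 300 − 192 = 108.
Round 3 (partner 2 proposes): partner 1 can get 108 next round, worth 0.4 × 108 = 43.2 now; partner 2 offers that and keeps 256.8.
Round 2 (partner 1 proposes): partner 2 can get 256.8 next round, worth 0.64 × 256.8 = 164.352 now. Partner 1 offers 164.352 and keeps 300 − 164.352 = 135.648.
So by rejecting in round 1, partner 1 gets 135.648 next round, worth 0.4 × 135.648 = 54.2592 now.
Offer 44 < 54.2592, so partner 1 rejects.

Reject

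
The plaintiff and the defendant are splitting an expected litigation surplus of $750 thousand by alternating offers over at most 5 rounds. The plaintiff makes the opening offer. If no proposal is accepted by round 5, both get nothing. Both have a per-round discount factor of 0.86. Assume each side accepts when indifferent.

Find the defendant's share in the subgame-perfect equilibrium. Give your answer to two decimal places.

157.09

By backward induction:
Round 5 (the plaintiff proposes): the defendant will accept anything ≥ 0, so the plaintiff offers 0 and keeps 750.
Round 4 (the defendant proposes): the plaintiff can get 750 next round, worth 0.86 × 750 = 645 now. The defendant offers 645 and keeps 750 − 645 = 105.
Round 3 (the plaintiff proposes): the defendant can get 105 next round, worth 0.86 × 105 = 90.3 now, so the plaintiff offers 90.3, keeping 659.7.
Round 2 (the defendant proposes): the plaintiff can get 659.7 next round, worth 0.86 × 659.7 = 567.342 now; the defendant offers that and keeps 182.658.
Round 1 (the plaintiff proposes): the defendant can get 182.658 next round, worth 0.86 × 182.658 = 157.08588 now; the plaintiff offers that and keeps 592.91412.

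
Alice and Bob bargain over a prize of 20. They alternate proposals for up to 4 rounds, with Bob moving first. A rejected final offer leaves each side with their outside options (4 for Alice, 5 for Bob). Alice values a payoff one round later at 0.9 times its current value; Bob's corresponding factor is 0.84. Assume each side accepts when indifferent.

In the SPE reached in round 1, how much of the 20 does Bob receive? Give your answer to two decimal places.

Solve by backward induction from round 4.
Round 4 (Alice proposes): Bob gets 5 if talks fail, so Alice offers 5 and keeps 15.
Round 3 (Bob proposes): Alice can get 15 next round, worth 0.9 × 15 = 13.5 now; Bob offers that and keeps 6.5.
Round 2 (Alice proposes): Bob can get 6.5 next round, worth 0.84 × 6.5 = 5.46 now, so Alice offers 5.46, keeping 14.54.
Round 1 (Bob proposes): Alice can get 14.54 next round, worth 0.9 × 14.54 = 13.086 now; Bob offers that and keeps 6.914.

6.91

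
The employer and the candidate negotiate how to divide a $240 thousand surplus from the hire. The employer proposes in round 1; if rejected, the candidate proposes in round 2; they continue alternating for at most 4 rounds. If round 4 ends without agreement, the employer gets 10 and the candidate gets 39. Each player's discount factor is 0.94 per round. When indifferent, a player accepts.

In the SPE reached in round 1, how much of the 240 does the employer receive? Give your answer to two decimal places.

Round 4 (the candidate proposes): the employer gets 10 if talks fail, so the candidate offers 10 and keeps 230.
Round 3 (the employer proposes): the candidate can get 230 next round, worth 0.94 × 230 = 216.2 now. The employer offers 216.2 and keeps 240 − 216.2 = 23.8.
Round 2 (the candidate proposes): the employer can get 23.8 next round, worth 0.94 × 23.8 = 22.372 now. The candidate offers 22.372 and keeps 240 − 22.372 = 217.628.
Round 1 (the employer proposes): the candidate can get 217.628 next round, worth 0.94 × 217.628 = 204.57032 now, so the employer offers 204.57032, keeping 35.42968.

35.43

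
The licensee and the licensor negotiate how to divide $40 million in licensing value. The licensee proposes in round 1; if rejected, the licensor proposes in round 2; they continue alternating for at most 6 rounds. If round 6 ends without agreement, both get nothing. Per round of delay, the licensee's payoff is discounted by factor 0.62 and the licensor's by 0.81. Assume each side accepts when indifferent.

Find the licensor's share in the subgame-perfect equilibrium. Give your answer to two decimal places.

26.67

By backward induction:
Round 6 (the licensor proposes): the licensee will accept anything ≥ 0, so the licensor offers 0 and keeps 40.
Round 5 (the licensee proposes): the licensor can get 40 next round, worth 0.81 × 40 = 32.4 now. The licensee offers 32.4 and keeps 40 − 32.4 = 7.6.
Round 4 (the licensor proposes): the licensee can get 7.6 next round, worth 0.62 × 7.6 = 4.712 now; the licensor offers that and keeps 35.288.
Round 3 (the licensee proposes): the licensor can get 35.288 next round, worth 0.81 × 35.288 = 28.58328 now, so the licensee offers 28.58328, keeping 11.41672.
Round 2 (the licensor proposes): the licensee can get 11.41672 next round, worth 0.62 × 11.41672 = 7.0783664 now, so the licensor offers 7.0783664, keeping 32.9216336.
Round 1 (the licensee proposes): the licensor can get 32.9216336 next round, worth 0.81 × 32.9216336 = 26.666523216 now. The licensee offers 26.666523216 and keeps 40 − 26.666523216 = 13.333476784.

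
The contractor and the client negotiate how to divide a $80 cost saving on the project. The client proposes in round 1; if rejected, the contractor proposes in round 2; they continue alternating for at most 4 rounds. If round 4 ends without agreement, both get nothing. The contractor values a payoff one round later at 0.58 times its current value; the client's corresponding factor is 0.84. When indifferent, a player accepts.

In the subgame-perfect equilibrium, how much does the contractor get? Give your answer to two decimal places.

Work backward from the last round.
Round 4 (the contractor proposes): the client will accept anything ≥ 0, so the contractor offers 0 and keeps 80.
Round 3 (the client proposes): the contractor can get 80 next round, worth 0.58 × 80 = 46.4 now, so the client offers 46.4, keeping 33.6.
Round 2 (the contractor proposes): the client can get 33.6 next round, worth 0.84 × 33.6 = 28.224 now; the contractor offers that and keeps 51.776.
Round 1 (the client proposes): the contractor can get 51.776 next round, worth 0.58 × 51.776 = 30.03008 now, so the client offers 30.03008, keeping 49.96992.

30.03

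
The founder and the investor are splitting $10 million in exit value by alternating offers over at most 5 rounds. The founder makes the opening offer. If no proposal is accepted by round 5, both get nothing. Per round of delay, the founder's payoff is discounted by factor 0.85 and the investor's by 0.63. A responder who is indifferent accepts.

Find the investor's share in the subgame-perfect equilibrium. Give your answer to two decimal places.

1.45

Round 5 (the founder proposes): rejection yields 0 for the investor; the founder offers 0 and keeps 10.
Round 4 (the investor proposes): the founder can get 10 next round, worth 0.85 × 10 = 8.5 now, so the investor offers 8.5, keeping 1.5.
Round 3 (the founder proposes): the investor can get 1.5 next round, worth 0.63 × 1.5 = 0.945 now; the founder offers that and keeps 9.055.
Round 2 (the investor proposes): the founder can get 9.055 next round, worth 0.85 × 9.055 = 7.69675 now, so the investor offers 7.69675, keeping 2.30325.
Round 1 (the founder proposes): the investor can get 2.30325 next round, worth 0.63 × 2.30325 = 1.4510475 now, so the founder offers 1.4510475, keeping 8.5489525.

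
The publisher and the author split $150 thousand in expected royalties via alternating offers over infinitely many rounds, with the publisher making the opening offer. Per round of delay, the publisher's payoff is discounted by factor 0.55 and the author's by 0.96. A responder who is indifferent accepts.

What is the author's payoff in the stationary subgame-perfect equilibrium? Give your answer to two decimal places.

137.29

In a stationary SPE each proposer offers the other exactly their discounted continuation value.
If the publisher keeps x when proposing and the author keeps y when proposing, then x = 150 − 0.96y and y = 150 − 0.55x.
Solving: x = 150(1 − 0.96) / (1 − 0.55·0.96) = 6 / 0.472 ≈ 12.7119.
The author gets 150 − 12.7119 ≈ 137.2881.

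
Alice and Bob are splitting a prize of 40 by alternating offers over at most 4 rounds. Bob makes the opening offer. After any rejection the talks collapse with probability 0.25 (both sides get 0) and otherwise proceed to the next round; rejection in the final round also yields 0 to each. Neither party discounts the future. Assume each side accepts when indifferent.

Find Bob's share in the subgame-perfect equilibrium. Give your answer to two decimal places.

15.63

By backward induction:
Round 4 (Alice proposes): Bob will accept anything ≥ 0, so Alice offers 0 and keeps 40.
Round 3 (Bob proposes): rejecting gives Alice an expected 0.75 × 40 = 30, so Bob offers 30, keeping 10.
Round 2 (Alice proposes): rejecting gives Bob an expected 0.75 × 10 = 7.5, so Alice offers 7.5, keeping 32.5.
Round 1 (Bob proposes): rejecting gives Alice an expected 0.75 × 32.5 = 24.375; Bob offers that and keeps 15.625.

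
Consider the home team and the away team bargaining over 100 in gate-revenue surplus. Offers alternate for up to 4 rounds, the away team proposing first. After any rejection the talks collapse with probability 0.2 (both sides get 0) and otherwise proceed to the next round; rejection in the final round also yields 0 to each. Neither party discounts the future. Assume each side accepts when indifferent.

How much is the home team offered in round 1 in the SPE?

By backward induction:
Round 4 (the home team proposes): rejection yields 0 for the away team; the home team offers 0 and keeps 100.
Round 3 (the away team proposes): rejecting gives the home team an expected 0.8 × 100 = 80. The away team offers 80 and keeps 100 − 80 = 20.
Round 2 (the home team proposes): rejecting gives the away team an expected 0.8 × 20 = 16. The home team offers 16 and keeps 100 − 16 = 84.
Round 1 (the away team proposes): rejecting gives the home team an expected 0.8 × 84 = 67.2. The away team offers 67.2 and keeps 100 − 67.2 = 32.8.

67.2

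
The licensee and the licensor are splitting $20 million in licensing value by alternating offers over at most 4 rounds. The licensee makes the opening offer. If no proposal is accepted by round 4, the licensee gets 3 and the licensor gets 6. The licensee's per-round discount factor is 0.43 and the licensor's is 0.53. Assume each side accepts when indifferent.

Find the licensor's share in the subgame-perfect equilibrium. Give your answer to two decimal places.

8.10

Round 4 (the licensor proposes): the licensee gets 3 if talks fail, so the licensor offers 3 and keeps 17.
Round 3 (the licensee proposes): the licensor can get 17 next round, worth 0.53 × 17 = 9.01 now; the licensee offers that and keeps 10.99.
Round 2 (the licensor proposes): the licensee can get 10.99 next round, worth 0.43 × 10.99 = 4.7257 now. The licensor offers 4.7257 and keeps 20 − 4.7257 = 15.2743.
Round 1 (the licensee proposes): the licensor can get 15.2743 next round, worth 0.53 × 15.2743 = 8.095379 now, so the licensee offers 8.095379, keeping 11.904621.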